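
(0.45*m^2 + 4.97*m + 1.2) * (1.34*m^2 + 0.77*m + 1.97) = 0.603*m^4 + 7.0063*m^3 + 6.3214*m^2 + 10.7149*m + 2.364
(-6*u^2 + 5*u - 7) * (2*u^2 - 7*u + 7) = -12*u^4 + 52*u^3 - 91*u^2 + 84*u - 49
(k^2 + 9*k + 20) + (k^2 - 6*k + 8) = 2*k^2 + 3*k + 28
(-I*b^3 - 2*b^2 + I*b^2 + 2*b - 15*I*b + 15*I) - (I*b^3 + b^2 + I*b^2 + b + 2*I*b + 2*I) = -2*I*b^3 - 3*b^2 + b - 17*I*b + 13*I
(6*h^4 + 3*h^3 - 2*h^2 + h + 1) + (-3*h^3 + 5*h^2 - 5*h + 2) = 6*h^4 + 3*h^2 - 4*h + 3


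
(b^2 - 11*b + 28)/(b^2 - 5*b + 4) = (b - 7)/(b - 1)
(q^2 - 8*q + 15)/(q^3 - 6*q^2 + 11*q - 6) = (q - 5)/(q^2 - 3*q + 2)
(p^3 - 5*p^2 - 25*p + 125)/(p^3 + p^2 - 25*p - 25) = (p - 5)/(p + 1)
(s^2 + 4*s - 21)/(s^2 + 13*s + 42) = (s - 3)/(s + 6)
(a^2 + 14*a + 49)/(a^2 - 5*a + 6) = (a^2 + 14*a + 49)/(a^2 - 5*a + 6)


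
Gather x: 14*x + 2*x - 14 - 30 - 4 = 16*x - 48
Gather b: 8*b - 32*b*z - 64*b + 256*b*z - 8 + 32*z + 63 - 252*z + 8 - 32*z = b*(224*z - 56) - 252*z + 63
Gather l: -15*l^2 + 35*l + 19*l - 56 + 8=-15*l^2 + 54*l - 48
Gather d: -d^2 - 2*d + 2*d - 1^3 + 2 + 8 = 9 - d^2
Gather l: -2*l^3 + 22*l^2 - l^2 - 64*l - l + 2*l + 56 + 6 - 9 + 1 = -2*l^3 + 21*l^2 - 63*l + 54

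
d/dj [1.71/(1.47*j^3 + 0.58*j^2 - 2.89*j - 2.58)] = (-7.5411*j^2 - 1.9836*j + 4.9419)/(1.47*j^3 + 0.58*j^2 - 2.89*j - 2.58)^2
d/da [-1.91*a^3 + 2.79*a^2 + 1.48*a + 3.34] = -5.73*a^2 + 5.58*a + 1.48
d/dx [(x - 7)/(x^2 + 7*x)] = (-x^2 + 14*x + 49)/(x^2*(x^2 + 14*x + 49))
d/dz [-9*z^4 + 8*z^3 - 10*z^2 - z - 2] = -36*z^3 + 24*z^2 - 20*z - 1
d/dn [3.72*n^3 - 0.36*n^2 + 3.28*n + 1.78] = 11.16*n^2 - 0.72*n + 3.28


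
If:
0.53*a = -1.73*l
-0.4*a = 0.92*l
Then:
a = 0.00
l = 0.00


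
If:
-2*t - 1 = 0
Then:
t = -1/2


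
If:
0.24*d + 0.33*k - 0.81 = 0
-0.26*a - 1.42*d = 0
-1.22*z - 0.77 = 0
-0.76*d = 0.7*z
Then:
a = -3.17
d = 0.58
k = 2.03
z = -0.63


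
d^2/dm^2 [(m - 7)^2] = 2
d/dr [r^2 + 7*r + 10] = 2*r + 7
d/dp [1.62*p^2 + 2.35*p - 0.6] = 3.24*p + 2.35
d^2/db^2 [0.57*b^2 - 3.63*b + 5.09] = 1.14000000000000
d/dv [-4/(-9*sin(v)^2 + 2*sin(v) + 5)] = 8*(1 - 9*sin(v))*cos(v)/(-9*sin(v)^2 + 2*sin(v) + 5)^2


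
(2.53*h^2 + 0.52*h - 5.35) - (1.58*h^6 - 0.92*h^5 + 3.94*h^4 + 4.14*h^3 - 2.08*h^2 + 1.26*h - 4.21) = -1.58*h^6 + 0.92*h^5 - 3.94*h^4 - 4.14*h^3 + 4.61*h^2 - 0.74*h - 1.14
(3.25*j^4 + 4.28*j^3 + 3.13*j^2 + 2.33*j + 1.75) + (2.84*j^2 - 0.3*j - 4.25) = 3.25*j^4 + 4.28*j^3 + 5.97*j^2 + 2.03*j - 2.5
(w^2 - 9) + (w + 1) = w^2 + w - 8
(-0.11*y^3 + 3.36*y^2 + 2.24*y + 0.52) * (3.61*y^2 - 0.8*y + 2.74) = -0.3971*y^5 + 12.2176*y^4 + 5.097*y^3 + 9.2916*y^2 + 5.7216*y + 1.4248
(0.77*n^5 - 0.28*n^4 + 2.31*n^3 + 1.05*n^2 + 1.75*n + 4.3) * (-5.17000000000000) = -3.9809*n^5 + 1.4476*n^4 - 11.9427*n^3 - 5.4285*n^2 - 9.0475*n - 22.231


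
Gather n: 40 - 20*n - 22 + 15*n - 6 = 12 - 5*n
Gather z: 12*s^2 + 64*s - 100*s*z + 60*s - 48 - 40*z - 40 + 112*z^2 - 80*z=12*s^2 + 124*s + 112*z^2 + z*(-100*s - 120) - 88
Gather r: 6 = 6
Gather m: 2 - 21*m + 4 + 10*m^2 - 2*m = 10*m^2 - 23*m + 6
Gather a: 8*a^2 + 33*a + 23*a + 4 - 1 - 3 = 8*a^2 + 56*a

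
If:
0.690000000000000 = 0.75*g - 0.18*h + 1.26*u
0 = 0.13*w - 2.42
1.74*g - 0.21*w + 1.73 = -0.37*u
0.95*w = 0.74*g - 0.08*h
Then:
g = 6.80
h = -158.15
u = -26.09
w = 18.62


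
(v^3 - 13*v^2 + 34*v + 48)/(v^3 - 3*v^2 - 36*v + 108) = (v^2 - 7*v - 8)/(v^2 + 3*v - 18)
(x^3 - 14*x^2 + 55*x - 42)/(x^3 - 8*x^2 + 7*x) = (x - 6)/x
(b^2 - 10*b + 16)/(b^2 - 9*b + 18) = (b^2 - 10*b + 16)/(b^2 - 9*b + 18)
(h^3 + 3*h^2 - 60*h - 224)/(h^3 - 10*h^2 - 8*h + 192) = (h + 7)/(h - 6)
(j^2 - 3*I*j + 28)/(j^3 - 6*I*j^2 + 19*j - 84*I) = 1/(j - 3*I)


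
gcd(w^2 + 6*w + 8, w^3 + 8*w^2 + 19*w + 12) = w + 4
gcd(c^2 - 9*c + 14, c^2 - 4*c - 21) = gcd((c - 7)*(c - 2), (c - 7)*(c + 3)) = c - 7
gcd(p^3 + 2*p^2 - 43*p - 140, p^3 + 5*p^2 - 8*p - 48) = p + 4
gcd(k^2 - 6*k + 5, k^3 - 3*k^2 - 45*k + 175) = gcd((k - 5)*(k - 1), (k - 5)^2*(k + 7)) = k - 5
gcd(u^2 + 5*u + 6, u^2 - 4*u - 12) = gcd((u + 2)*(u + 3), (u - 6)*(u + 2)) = u + 2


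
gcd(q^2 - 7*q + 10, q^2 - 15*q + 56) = 1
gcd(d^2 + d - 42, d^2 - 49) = d + 7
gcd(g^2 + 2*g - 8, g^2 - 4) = g - 2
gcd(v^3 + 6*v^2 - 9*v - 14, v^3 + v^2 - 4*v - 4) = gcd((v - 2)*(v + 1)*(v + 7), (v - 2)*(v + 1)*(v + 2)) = v^2 - v - 2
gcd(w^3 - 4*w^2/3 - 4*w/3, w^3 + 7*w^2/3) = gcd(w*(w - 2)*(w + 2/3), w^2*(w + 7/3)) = w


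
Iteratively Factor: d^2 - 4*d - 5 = (d + 1)*(d - 5)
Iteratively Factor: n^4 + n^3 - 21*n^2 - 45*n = (n + 3)*(n^3 - 2*n^2 - 15*n) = (n - 5)*(n + 3)*(n^2 + 3*n) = n*(n - 5)*(n + 3)*(n + 3)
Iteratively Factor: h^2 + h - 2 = (h - 1)*(h + 2)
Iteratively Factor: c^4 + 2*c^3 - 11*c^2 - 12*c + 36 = (c + 3)*(c^3 - c^2 - 8*c + 12) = (c - 2)*(c + 3)*(c^2 + c - 6) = (c - 2)^2*(c + 3)*(c + 3)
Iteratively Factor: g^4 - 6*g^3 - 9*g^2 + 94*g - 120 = (g + 4)*(g^3 - 10*g^2 + 31*g - 30) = (g - 3)*(g + 4)*(g^2 - 7*g + 10) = (g - 5)*(g - 3)*(g + 4)*(g - 2)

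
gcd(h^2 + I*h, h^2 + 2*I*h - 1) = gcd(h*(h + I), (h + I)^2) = h + I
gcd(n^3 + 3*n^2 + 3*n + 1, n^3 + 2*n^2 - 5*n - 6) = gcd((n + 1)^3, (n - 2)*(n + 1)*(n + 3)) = n + 1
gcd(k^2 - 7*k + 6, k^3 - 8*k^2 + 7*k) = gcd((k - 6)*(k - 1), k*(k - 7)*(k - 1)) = k - 1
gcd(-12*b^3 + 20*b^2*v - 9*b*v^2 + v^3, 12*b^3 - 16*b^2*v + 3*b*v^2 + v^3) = 2*b^2 - 3*b*v + v^2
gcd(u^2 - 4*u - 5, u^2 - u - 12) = 1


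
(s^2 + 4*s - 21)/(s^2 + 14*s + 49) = (s - 3)/(s + 7)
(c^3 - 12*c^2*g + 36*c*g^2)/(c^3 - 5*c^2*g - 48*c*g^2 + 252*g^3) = c/(c + 7*g)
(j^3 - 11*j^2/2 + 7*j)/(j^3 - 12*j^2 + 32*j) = (j^2 - 11*j/2 + 7)/(j^2 - 12*j + 32)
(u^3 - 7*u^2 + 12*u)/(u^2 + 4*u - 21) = u*(u - 4)/(u + 7)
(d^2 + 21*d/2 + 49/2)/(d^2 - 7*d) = (2*d^2 + 21*d + 49)/(2*d*(d - 7))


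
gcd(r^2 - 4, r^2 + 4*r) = 1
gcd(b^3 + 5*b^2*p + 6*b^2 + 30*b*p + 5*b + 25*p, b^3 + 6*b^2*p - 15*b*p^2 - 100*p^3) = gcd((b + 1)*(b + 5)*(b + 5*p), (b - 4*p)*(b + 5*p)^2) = b + 5*p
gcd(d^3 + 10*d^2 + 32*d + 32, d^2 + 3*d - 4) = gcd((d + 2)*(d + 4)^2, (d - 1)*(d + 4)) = d + 4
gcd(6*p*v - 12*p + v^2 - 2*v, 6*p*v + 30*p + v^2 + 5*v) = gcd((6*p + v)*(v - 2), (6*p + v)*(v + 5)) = 6*p + v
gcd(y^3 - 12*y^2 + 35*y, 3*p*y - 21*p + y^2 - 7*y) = y - 7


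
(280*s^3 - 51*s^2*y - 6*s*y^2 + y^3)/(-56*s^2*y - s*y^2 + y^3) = (-5*s + y)/y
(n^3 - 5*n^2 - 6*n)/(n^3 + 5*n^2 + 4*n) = (n - 6)/(n + 4)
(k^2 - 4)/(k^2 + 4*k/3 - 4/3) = 3*(k - 2)/(3*k - 2)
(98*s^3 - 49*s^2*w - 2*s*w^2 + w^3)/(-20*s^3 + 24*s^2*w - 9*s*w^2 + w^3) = (-49*s^2 + w^2)/(10*s^2 - 7*s*w + w^2)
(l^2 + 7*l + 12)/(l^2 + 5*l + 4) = (l + 3)/(l + 1)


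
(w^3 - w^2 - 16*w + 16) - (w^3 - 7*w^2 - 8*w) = 6*w^2 - 8*w + 16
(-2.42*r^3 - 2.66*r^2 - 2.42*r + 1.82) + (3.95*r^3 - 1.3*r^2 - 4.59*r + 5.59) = 1.53*r^3 - 3.96*r^2 - 7.01*r + 7.41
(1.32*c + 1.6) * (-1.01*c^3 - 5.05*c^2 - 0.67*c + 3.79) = -1.3332*c^4 - 8.282*c^3 - 8.9644*c^2 + 3.9308*c + 6.064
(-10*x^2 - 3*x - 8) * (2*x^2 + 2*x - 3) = -20*x^4 - 26*x^3 + 8*x^2 - 7*x + 24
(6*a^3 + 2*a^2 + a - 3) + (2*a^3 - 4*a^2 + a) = 8*a^3 - 2*a^2 + 2*a - 3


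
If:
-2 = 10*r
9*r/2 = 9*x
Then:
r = -1/5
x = -1/10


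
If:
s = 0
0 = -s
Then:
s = 0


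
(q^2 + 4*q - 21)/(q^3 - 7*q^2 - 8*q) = (-q^2 - 4*q + 21)/(q*(-q^2 + 7*q + 8))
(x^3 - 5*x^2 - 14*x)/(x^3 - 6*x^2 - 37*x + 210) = x*(x + 2)/(x^2 + x - 30)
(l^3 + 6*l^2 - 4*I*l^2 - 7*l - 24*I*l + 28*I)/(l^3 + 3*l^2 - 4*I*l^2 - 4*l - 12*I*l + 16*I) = (l + 7)/(l + 4)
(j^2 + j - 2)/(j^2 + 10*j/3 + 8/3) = 3*(j - 1)/(3*j + 4)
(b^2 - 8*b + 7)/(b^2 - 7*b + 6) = (b - 7)/(b - 6)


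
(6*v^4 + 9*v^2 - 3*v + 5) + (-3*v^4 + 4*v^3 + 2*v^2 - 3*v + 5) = 3*v^4 + 4*v^3 + 11*v^2 - 6*v + 10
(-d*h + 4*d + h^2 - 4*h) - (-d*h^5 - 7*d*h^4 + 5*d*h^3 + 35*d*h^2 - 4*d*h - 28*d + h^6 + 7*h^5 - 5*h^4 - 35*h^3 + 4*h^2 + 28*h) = d*h^5 + 7*d*h^4 - 5*d*h^3 - 35*d*h^2 + 3*d*h + 32*d - h^6 - 7*h^5 + 5*h^4 + 35*h^3 - 3*h^2 - 32*h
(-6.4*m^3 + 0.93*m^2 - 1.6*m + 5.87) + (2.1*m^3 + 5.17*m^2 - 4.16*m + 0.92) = -4.3*m^3 + 6.1*m^2 - 5.76*m + 6.79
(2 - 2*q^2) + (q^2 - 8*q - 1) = -q^2 - 8*q + 1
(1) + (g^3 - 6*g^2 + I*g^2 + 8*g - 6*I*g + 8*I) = g^3 - 6*g^2 + I*g^2 + 8*g - 6*I*g + 1 + 8*I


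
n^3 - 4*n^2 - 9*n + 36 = (n - 4)*(n - 3)*(n + 3)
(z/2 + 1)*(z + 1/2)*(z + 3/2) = z^3/2 + 2*z^2 + 19*z/8 + 3/4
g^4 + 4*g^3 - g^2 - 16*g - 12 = (g - 2)*(g + 1)*(g + 2)*(g + 3)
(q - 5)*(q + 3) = q^2 - 2*q - 15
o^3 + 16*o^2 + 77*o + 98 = (o + 2)*(o + 7)^2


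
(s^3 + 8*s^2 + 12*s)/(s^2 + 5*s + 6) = s*(s + 6)/(s + 3)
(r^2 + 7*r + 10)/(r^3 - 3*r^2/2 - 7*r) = 2*(r + 5)/(r*(2*r - 7))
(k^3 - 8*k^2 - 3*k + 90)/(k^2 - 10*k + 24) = (k^2 - 2*k - 15)/(k - 4)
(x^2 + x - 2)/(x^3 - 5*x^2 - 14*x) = (x - 1)/(x*(x - 7))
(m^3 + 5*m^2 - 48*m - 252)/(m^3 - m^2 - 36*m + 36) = (m^2 - m - 42)/(m^2 - 7*m + 6)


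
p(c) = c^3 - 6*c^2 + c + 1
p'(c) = 3*c^2 - 12*c + 1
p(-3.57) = -124.54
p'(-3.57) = 82.07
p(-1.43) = -15.62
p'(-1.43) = 24.29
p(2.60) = -19.38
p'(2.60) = -9.92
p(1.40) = -6.62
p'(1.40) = -9.92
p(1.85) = -11.35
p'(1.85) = -10.93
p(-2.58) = -58.69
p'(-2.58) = 51.93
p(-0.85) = -4.80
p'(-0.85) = 13.37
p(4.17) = -26.65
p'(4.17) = 3.13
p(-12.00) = -2603.00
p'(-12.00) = 577.00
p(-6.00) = -437.00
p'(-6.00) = 181.00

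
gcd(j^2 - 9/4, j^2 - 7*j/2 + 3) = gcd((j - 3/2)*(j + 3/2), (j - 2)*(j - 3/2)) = j - 3/2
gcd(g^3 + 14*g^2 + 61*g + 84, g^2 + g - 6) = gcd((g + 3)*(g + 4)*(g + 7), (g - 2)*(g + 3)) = g + 3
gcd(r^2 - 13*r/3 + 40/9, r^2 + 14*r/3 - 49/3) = 1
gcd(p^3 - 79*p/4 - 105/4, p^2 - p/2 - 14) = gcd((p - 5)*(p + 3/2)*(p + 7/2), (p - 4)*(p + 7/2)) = p + 7/2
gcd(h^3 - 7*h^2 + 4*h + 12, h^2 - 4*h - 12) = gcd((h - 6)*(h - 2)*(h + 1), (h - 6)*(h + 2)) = h - 6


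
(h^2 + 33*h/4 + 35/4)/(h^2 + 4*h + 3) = (4*h^2 + 33*h + 35)/(4*(h^2 + 4*h + 3))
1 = 1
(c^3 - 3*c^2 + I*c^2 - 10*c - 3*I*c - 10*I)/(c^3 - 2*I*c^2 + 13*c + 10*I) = (c^2 - 3*c - 10)/(c^2 - 3*I*c + 10)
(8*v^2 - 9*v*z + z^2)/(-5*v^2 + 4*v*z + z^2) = (-8*v + z)/(5*v + z)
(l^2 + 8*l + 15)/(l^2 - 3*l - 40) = (l + 3)/(l - 8)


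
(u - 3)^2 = u^2 - 6*u + 9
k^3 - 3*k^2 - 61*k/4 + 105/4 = (k - 5)*(k - 3/2)*(k + 7/2)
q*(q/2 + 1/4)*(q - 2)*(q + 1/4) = q^4/2 - 5*q^3/8 - 11*q^2/16 - q/8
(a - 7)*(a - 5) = a^2 - 12*a + 35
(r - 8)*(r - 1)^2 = r^3 - 10*r^2 + 17*r - 8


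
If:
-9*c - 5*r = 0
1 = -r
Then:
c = 5/9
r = -1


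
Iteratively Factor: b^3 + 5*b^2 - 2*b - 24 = (b + 4)*(b^2 + b - 6) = (b - 2)*(b + 4)*(b + 3)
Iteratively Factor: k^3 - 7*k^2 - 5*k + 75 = (k - 5)*(k^2 - 2*k - 15) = (k - 5)^2*(k + 3)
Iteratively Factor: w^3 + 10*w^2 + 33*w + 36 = (w + 4)*(w^2 + 6*w + 9) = (w + 3)*(w + 4)*(w + 3)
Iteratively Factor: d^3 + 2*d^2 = (d)*(d^2 + 2*d) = d^2*(d + 2)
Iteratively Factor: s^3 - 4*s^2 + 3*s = (s - 3)*(s^2 - s) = (s - 3)*(s - 1)*(s)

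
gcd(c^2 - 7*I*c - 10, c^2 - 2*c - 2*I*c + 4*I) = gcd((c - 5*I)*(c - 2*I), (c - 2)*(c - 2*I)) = c - 2*I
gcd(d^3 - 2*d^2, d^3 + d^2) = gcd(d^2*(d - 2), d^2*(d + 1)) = d^2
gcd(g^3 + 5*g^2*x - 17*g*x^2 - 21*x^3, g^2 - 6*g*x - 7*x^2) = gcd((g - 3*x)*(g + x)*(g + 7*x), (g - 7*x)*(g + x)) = g + x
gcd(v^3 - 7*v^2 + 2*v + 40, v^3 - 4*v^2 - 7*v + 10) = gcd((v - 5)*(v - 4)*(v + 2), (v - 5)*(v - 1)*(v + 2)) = v^2 - 3*v - 10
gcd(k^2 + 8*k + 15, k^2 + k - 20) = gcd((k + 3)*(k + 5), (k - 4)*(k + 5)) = k + 5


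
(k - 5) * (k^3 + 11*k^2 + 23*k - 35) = k^4 + 6*k^3 - 32*k^2 - 150*k + 175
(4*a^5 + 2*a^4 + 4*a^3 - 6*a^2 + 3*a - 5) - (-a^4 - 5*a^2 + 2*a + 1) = 4*a^5 + 3*a^4 + 4*a^3 - a^2 + a - 6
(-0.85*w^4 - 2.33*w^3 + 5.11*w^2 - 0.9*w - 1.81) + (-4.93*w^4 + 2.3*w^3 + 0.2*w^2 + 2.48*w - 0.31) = -5.78*w^4 - 0.0300000000000002*w^3 + 5.31*w^2 + 1.58*w - 2.12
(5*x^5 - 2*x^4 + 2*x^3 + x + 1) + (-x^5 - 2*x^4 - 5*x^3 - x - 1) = 4*x^5 - 4*x^4 - 3*x^3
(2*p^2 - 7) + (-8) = 2*p^2 - 15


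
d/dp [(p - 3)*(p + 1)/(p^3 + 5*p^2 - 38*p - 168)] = (-p^4 + 4*p^3 - 19*p^2 - 306*p + 222)/(p^6 + 10*p^5 - 51*p^4 - 716*p^3 - 236*p^2 + 12768*p + 28224)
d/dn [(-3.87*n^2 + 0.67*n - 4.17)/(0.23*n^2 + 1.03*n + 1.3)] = (-4.1402*n^2 - 8.1438*n + 5.1661)/(0.0529*n^4 + 0.4738*n^3 + 1.6589*n^2 + 2.678*n + 1.69)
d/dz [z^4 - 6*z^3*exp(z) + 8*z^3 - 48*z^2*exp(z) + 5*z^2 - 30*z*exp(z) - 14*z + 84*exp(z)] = -6*z^3*exp(z) + 4*z^3 - 66*z^2*exp(z) + 24*z^2 - 126*z*exp(z) + 10*z + 54*exp(z) - 14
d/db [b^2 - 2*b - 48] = 2*b - 2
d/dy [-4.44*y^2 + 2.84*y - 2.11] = 2.84 - 8.88*y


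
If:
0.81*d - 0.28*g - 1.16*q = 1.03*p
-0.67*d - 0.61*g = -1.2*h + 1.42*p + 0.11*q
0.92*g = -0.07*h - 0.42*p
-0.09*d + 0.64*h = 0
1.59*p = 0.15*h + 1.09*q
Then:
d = 0.00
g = 0.00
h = 0.00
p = 0.00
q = 0.00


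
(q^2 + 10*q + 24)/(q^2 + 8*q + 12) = (q + 4)/(q + 2)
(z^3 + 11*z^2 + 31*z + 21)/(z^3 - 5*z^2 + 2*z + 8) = (z^2 + 10*z + 21)/(z^2 - 6*z + 8)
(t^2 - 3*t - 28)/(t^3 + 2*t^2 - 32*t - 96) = (t - 7)/(t^2 - 2*t - 24)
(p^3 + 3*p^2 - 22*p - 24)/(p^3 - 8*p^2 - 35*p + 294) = (p^2 - 3*p - 4)/(p^2 - 14*p + 49)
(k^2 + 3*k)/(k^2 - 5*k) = (k + 3)/(k - 5)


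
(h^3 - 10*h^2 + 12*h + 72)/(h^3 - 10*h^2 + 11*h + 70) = (h^2 - 12*h + 36)/(h^2 - 12*h + 35)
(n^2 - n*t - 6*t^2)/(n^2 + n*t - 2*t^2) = (-n + 3*t)/(-n + t)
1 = 1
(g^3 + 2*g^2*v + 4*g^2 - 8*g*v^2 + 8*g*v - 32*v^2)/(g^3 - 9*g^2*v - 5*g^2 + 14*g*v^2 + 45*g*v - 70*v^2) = (-g^2 - 4*g*v - 4*g - 16*v)/(-g^2 + 7*g*v + 5*g - 35*v)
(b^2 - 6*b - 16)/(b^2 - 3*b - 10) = (b - 8)/(b - 5)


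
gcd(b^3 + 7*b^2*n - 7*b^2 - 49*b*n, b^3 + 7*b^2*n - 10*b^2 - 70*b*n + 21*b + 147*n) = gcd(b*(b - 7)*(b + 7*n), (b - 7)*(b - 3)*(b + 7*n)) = b^2 + 7*b*n - 7*b - 49*n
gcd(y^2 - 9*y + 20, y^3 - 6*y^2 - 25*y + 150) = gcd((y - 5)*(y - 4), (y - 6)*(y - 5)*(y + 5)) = y - 5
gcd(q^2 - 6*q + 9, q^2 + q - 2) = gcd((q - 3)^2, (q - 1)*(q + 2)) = 1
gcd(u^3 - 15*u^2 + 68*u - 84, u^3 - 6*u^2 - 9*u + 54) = u - 6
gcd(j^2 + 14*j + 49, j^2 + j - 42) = j + 7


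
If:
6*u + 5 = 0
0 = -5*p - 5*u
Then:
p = 5/6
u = -5/6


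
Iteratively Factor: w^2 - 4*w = (w)*(w - 4)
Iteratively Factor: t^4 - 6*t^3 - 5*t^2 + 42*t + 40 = (t + 1)*(t^3 - 7*t^2 + 2*t + 40) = (t - 4)*(t + 1)*(t^2 - 3*t - 10) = (t - 5)*(t - 4)*(t + 1)*(t + 2)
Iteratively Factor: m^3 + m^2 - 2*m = (m)*(m^2 + m - 2) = m*(m + 2)*(m - 1)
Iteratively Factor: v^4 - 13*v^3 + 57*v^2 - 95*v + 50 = (v - 2)*(v^3 - 11*v^2 + 35*v - 25) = (v - 5)*(v - 2)*(v^2 - 6*v + 5) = (v - 5)*(v - 2)*(v - 1)*(v - 5)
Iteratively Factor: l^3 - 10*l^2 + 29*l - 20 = (l - 4)*(l^2 - 6*l + 5) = (l - 5)*(l - 4)*(l - 1)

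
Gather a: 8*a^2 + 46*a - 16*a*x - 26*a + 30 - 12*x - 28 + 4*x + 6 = 8*a^2 + a*(20 - 16*x) - 8*x + 8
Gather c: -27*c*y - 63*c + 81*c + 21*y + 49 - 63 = c*(18 - 27*y) + 21*y - 14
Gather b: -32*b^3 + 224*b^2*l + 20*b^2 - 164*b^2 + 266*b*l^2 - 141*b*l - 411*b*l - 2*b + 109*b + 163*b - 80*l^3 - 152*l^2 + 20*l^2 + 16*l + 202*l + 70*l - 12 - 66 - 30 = -32*b^3 + b^2*(224*l - 144) + b*(266*l^2 - 552*l + 270) - 80*l^3 - 132*l^2 + 288*l - 108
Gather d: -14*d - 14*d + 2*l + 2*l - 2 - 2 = -28*d + 4*l - 4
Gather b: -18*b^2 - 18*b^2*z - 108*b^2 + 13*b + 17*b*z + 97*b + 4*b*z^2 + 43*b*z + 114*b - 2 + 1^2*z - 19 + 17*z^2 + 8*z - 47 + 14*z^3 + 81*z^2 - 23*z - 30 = b^2*(-18*z - 126) + b*(4*z^2 + 60*z + 224) + 14*z^3 + 98*z^2 - 14*z - 98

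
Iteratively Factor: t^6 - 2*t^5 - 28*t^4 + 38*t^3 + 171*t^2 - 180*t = (t - 5)*(t^5 + 3*t^4 - 13*t^3 - 27*t^2 + 36*t) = (t - 5)*(t - 1)*(t^4 + 4*t^3 - 9*t^2 - 36*t) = (t - 5)*(t - 1)*(t + 3)*(t^3 + t^2 - 12*t) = (t - 5)*(t - 1)*(t + 3)*(t + 4)*(t^2 - 3*t) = t*(t - 5)*(t - 1)*(t + 3)*(t + 4)*(t - 3)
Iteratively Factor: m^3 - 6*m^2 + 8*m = (m)*(m^2 - 6*m + 8) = m*(m - 4)*(m - 2)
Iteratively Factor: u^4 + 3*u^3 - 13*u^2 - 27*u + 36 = (u + 3)*(u^3 - 13*u + 12) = (u + 3)*(u + 4)*(u^2 - 4*u + 3) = (u - 1)*(u + 3)*(u + 4)*(u - 3)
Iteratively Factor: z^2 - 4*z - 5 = (z + 1)*(z - 5)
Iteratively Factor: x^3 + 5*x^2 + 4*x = (x + 4)*(x^2 + x) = (x + 1)*(x + 4)*(x)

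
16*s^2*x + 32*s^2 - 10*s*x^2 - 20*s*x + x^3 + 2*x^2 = (-8*s + x)*(-2*s + x)*(x + 2)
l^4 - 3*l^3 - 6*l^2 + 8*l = l*(l - 4)*(l - 1)*(l + 2)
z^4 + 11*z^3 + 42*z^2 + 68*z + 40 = (z + 2)^3*(z + 5)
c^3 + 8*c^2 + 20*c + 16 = (c + 2)^2*(c + 4)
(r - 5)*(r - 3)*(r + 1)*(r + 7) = r^4 - 42*r^2 + 64*r + 105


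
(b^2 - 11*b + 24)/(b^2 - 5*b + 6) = (b - 8)/(b - 2)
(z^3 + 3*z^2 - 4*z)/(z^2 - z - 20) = z*(z - 1)/(z - 5)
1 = 1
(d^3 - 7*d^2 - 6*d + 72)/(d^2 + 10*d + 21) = (d^2 - 10*d + 24)/(d + 7)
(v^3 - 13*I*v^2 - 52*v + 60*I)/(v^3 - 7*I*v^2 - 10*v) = (v - 6*I)/v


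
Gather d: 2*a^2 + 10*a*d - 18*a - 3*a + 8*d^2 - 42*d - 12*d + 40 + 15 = 2*a^2 - 21*a + 8*d^2 + d*(10*a - 54) + 55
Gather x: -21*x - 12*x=-33*x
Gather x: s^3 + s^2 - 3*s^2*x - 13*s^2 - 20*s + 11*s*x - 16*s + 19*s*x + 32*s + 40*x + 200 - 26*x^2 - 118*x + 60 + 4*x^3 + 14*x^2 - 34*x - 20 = s^3 - 12*s^2 - 4*s + 4*x^3 - 12*x^2 + x*(-3*s^2 + 30*s - 112) + 240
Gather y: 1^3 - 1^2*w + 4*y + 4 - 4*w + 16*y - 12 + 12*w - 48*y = 7*w - 28*y - 7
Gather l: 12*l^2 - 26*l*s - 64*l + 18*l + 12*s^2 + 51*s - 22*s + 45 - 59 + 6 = 12*l^2 + l*(-26*s - 46) + 12*s^2 + 29*s - 8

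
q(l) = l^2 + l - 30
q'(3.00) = 7.00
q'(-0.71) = -0.42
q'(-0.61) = -0.22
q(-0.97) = -30.03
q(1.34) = -26.86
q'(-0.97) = -0.94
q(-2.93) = -24.35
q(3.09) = -17.36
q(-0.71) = -30.21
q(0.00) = -30.00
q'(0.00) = 1.00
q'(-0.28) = 0.44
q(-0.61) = -30.24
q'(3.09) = 7.18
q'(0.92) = 2.84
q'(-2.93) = -4.86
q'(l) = 2*l + 1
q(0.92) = -28.23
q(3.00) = -18.00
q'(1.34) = 3.68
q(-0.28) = -30.20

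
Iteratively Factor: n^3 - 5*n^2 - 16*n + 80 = (n + 4)*(n^2 - 9*n + 20) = (n - 5)*(n + 4)*(n - 4)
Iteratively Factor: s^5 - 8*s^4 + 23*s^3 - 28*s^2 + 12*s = (s - 2)*(s^4 - 6*s^3 + 11*s^2 - 6*s) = s*(s - 2)*(s^3 - 6*s^2 + 11*s - 6) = s*(s - 2)*(s - 1)*(s^2 - 5*s + 6) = s*(s - 3)*(s - 2)*(s - 1)*(s - 2)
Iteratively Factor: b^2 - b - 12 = (b - 4)*(b + 3)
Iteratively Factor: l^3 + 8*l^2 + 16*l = (l)*(l^2 + 8*l + 16) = l*(l + 4)*(l + 4)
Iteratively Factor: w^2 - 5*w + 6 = (w - 3)*(w - 2)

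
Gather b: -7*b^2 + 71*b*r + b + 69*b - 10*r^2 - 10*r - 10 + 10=-7*b^2 + b*(71*r + 70) - 10*r^2 - 10*r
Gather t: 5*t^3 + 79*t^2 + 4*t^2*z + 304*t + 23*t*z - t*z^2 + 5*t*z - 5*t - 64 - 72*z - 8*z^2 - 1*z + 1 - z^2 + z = 5*t^3 + t^2*(4*z + 79) + t*(-z^2 + 28*z + 299) - 9*z^2 - 72*z - 63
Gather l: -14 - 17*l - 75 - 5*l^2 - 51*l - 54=-5*l^2 - 68*l - 143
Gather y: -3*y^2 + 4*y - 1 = -3*y^2 + 4*y - 1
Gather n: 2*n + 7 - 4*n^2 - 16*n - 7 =-4*n^2 - 14*n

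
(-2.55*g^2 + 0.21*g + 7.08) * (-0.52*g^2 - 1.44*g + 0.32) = 1.326*g^4 + 3.5628*g^3 - 4.8*g^2 - 10.128*g + 2.2656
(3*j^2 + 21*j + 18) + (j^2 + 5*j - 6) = 4*j^2 + 26*j + 12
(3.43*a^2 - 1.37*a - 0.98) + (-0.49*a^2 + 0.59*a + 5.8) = 2.94*a^2 - 0.78*a + 4.82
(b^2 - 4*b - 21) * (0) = 0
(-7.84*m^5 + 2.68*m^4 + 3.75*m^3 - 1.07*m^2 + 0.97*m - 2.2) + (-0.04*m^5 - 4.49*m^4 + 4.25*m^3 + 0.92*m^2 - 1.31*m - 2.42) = -7.88*m^5 - 1.81*m^4 + 8.0*m^3 - 0.15*m^2 - 0.34*m - 4.62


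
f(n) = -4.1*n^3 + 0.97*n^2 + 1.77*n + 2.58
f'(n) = -12.3*n^2 + 1.94*n + 1.77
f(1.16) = -0.46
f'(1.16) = -12.53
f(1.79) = -14.66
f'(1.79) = -34.17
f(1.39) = -4.10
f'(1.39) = -19.30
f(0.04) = 2.65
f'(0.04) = 1.83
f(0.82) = 2.42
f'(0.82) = -4.91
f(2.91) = -85.09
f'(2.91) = -96.74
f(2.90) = -84.12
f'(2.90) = -96.05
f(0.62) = 3.07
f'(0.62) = -1.76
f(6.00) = -837.48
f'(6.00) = -429.39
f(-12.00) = 7205.82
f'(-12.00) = -1792.71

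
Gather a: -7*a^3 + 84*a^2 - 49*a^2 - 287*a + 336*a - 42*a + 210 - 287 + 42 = -7*a^3 + 35*a^2 + 7*a - 35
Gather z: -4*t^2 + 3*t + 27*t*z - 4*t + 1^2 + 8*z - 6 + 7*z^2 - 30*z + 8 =-4*t^2 - t + 7*z^2 + z*(27*t - 22) + 3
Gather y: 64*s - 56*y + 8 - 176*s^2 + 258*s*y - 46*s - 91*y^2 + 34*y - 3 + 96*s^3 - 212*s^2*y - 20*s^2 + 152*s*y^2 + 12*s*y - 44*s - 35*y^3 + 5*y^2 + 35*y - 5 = 96*s^3 - 196*s^2 - 26*s - 35*y^3 + y^2*(152*s - 86) + y*(-212*s^2 + 270*s + 13)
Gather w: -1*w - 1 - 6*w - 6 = -7*w - 7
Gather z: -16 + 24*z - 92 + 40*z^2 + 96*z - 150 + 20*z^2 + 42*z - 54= 60*z^2 + 162*z - 312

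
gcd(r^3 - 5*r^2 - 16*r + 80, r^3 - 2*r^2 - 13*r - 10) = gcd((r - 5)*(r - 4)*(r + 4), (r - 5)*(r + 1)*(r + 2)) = r - 5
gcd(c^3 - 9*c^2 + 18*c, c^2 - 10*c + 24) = c - 6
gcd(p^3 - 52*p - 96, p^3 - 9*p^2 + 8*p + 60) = p + 2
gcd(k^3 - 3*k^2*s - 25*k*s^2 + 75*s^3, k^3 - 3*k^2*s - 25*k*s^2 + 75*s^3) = k^3 - 3*k^2*s - 25*k*s^2 + 75*s^3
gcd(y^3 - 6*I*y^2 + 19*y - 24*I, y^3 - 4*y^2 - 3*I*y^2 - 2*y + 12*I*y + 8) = y - I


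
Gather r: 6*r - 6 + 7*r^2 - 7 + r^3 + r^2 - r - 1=r^3 + 8*r^2 + 5*r - 14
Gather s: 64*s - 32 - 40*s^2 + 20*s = -40*s^2 + 84*s - 32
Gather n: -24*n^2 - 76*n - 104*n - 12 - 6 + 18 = -24*n^2 - 180*n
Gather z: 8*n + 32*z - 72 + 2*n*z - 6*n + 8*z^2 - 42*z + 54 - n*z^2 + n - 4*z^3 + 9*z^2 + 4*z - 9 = 3*n - 4*z^3 + z^2*(17 - n) + z*(2*n - 6) - 27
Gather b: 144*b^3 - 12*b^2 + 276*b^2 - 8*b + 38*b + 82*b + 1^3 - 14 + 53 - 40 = 144*b^3 + 264*b^2 + 112*b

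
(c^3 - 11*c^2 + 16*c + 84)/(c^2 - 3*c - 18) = (c^2 - 5*c - 14)/(c + 3)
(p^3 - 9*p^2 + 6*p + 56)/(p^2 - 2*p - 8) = p - 7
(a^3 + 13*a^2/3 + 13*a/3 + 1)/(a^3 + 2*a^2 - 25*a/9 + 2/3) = 3*(3*a^2 + 4*a + 1)/(9*a^2 - 9*a + 2)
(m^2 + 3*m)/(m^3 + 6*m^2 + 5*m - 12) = m/(m^2 + 3*m - 4)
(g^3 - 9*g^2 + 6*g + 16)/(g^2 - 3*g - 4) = (g^2 - 10*g + 16)/(g - 4)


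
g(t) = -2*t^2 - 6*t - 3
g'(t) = -4*t - 6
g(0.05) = -3.30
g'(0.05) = -6.20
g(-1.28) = 1.40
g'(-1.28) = -0.88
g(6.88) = -138.95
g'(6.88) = -33.52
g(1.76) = -19.76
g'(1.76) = -13.04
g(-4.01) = -11.10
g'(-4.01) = 10.04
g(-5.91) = -37.40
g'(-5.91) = 17.64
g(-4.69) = -18.85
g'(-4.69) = 12.76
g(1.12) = -12.23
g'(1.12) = -10.48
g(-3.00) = -3.00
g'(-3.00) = 6.00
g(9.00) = -219.00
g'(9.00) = -42.00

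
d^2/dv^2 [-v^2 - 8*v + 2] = -2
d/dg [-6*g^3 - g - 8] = -18*g^2 - 1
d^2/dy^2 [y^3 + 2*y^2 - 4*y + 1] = 6*y + 4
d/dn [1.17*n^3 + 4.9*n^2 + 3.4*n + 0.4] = 3.51*n^2 + 9.8*n + 3.4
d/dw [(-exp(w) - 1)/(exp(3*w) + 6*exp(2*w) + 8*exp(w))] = (2*exp(3*w) + 9*exp(2*w) + 12*exp(w) + 8)*exp(-w)/(exp(4*w) + 12*exp(3*w) + 52*exp(2*w) + 96*exp(w) + 64)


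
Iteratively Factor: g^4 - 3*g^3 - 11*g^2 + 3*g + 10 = (g - 5)*(g^3 + 2*g^2 - g - 2) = (g - 5)*(g - 1)*(g^2 + 3*g + 2) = (g - 5)*(g - 1)*(g + 1)*(g + 2)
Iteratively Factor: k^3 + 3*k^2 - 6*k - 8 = (k + 4)*(k^2 - k - 2) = (k - 2)*(k + 4)*(k + 1)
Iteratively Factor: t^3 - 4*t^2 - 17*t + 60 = (t + 4)*(t^2 - 8*t + 15) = (t - 5)*(t + 4)*(t - 3)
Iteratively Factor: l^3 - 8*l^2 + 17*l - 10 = (l - 5)*(l^2 - 3*l + 2) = (l - 5)*(l - 2)*(l - 1)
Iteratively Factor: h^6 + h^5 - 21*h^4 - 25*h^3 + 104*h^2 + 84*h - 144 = (h + 2)*(h^5 - h^4 - 19*h^3 + 13*h^2 + 78*h - 72) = (h + 2)*(h + 3)*(h^4 - 4*h^3 - 7*h^2 + 34*h - 24) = (h - 1)*(h + 2)*(h + 3)*(h^3 - 3*h^2 - 10*h + 24) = (h - 2)*(h - 1)*(h + 2)*(h + 3)*(h^2 - h - 12) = (h - 2)*(h - 1)*(h + 2)*(h + 3)^2*(h - 4)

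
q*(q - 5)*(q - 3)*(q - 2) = q^4 - 10*q^3 + 31*q^2 - 30*q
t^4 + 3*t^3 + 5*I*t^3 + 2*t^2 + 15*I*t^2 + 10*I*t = t*(t + 1)*(t + 2)*(t + 5*I)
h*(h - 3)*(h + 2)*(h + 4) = h^4 + 3*h^3 - 10*h^2 - 24*h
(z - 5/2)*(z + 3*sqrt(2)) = z^2 - 5*z/2 + 3*sqrt(2)*z - 15*sqrt(2)/2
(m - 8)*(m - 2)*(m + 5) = m^3 - 5*m^2 - 34*m + 80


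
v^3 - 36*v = v*(v - 6)*(v + 6)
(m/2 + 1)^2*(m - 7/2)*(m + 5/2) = m^4/4 + 3*m^3/4 - 35*m^2/16 - 39*m/4 - 35/4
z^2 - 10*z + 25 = (z - 5)^2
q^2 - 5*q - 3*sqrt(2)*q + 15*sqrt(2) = (q - 5)*(q - 3*sqrt(2))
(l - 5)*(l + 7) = l^2 + 2*l - 35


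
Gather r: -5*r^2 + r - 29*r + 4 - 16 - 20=-5*r^2 - 28*r - 32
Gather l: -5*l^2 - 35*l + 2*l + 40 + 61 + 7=-5*l^2 - 33*l + 108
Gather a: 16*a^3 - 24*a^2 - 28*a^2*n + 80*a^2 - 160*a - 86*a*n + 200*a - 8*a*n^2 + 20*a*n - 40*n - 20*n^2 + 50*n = 16*a^3 + a^2*(56 - 28*n) + a*(-8*n^2 - 66*n + 40) - 20*n^2 + 10*n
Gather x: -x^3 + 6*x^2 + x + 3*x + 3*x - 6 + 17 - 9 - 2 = -x^3 + 6*x^2 + 7*x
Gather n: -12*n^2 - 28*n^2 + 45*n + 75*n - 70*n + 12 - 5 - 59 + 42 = -40*n^2 + 50*n - 10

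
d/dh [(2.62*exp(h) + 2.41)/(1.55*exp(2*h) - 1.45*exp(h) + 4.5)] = (-4.061*exp(2*h) - 7.471*exp(h) + 15.2845)*exp(h)/(2.4025*exp(4*h) - 4.495*exp(3*h) + 16.0525*exp(2*h) - 13.05*exp(h) + 20.25)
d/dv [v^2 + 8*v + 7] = 2*v + 8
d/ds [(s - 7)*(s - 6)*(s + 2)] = 3*s^2 - 22*s + 16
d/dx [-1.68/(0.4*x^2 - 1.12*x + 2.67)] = (1.344*x - 1.8816)/(0.4*x^2 - 1.12*x + 2.67)^2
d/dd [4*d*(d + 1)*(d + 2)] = 12*d^2 + 24*d + 8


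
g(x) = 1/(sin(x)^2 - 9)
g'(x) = -2*sin(x)*cos(x)/(sin(x)^2 - 9)^2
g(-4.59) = -0.12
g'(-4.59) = 0.00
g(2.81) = -0.11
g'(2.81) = 0.01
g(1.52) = -0.12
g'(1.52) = -0.00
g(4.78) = -0.12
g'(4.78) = 0.00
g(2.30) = -0.12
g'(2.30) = 0.01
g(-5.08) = -0.12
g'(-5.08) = -0.01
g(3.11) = -0.11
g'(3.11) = 0.00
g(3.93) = -0.12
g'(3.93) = -0.01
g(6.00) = -0.11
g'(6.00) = 0.01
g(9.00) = -0.11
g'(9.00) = 0.01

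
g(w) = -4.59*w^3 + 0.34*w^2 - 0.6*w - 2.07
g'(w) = -13.77*w^2 + 0.68*w - 0.6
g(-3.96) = 290.67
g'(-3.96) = -219.23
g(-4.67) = 475.63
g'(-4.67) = -304.08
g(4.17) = -331.49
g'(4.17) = -237.21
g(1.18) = -9.85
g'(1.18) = -18.97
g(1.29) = -12.13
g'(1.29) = -22.64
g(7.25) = -1737.70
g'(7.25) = -719.46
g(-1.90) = 31.78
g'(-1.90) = -51.60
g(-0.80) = 0.98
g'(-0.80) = -9.96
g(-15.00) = 15574.68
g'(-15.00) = -3109.05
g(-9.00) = 3376.98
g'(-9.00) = -1122.09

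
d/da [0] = 0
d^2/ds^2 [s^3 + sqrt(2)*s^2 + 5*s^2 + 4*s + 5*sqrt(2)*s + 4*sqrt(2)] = 6*s + 2*sqrt(2) + 10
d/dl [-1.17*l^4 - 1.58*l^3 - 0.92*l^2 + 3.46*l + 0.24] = -4.68*l^3 - 4.74*l^2 - 1.84*l + 3.46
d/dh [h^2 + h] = 2*h + 1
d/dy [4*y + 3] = 4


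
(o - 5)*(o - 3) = o^2 - 8*o + 15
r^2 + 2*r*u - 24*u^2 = (r - 4*u)*(r + 6*u)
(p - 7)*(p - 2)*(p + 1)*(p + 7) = p^4 - p^3 - 51*p^2 + 49*p + 98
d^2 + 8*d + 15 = (d + 3)*(d + 5)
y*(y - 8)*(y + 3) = y^3 - 5*y^2 - 24*y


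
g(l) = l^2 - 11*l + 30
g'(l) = 2*l - 11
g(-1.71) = 51.73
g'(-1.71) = -14.42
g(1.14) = 18.76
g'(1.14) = -8.72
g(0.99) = 20.09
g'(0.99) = -9.02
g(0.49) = 24.85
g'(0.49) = -10.02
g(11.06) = 30.66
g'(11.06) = 11.12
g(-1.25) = 45.31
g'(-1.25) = -13.50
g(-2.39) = 62.00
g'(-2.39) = -15.78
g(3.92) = 2.25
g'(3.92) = -3.16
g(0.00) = 30.00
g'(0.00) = -11.00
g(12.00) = 42.00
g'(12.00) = 13.00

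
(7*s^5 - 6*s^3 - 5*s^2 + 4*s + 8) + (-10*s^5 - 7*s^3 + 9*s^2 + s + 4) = -3*s^5 - 13*s^3 + 4*s^2 + 5*s + 12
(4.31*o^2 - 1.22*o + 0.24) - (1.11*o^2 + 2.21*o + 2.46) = 3.2*o^2 - 3.43*o - 2.22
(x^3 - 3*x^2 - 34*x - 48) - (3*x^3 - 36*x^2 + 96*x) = -2*x^3 + 33*x^2 - 130*x - 48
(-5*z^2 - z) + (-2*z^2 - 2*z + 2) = -7*z^2 - 3*z + 2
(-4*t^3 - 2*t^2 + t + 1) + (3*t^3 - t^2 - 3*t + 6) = -t^3 - 3*t^2 - 2*t + 7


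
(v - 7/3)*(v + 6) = v^2 + 11*v/3 - 14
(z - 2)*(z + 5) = z^2 + 3*z - 10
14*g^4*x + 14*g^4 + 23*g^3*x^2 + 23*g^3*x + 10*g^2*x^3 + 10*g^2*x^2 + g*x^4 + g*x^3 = (g + x)*(2*g + x)*(7*g + x)*(g*x + g)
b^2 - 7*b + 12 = (b - 4)*(b - 3)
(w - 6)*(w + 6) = w^2 - 36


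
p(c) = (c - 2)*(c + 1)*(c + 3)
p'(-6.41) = 92.62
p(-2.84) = 1.42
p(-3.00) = 0.00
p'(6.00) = 127.00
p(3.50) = 43.88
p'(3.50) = 45.75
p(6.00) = 252.00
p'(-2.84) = 7.84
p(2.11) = 1.75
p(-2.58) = 3.04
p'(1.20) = 4.12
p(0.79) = -8.21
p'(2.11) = 16.80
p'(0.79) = 0.03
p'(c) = (c - 2)*(c + 1) + (c - 2)*(c + 3) + (c + 1)*(c + 3) = 3*c^2 + 4*c - 5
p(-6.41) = -155.15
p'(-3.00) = 10.00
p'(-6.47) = 94.70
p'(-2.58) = 4.65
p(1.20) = -7.39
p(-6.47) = -160.77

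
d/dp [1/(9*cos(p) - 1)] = 9*sin(p)/(9*cos(p) - 1)^2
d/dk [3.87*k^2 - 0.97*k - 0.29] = 7.74*k - 0.97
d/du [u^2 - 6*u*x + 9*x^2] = 2*u - 6*x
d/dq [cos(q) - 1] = -sin(q)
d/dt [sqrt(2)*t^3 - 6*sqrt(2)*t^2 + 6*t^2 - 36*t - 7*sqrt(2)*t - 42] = 3*sqrt(2)*t^2 - 12*sqrt(2)*t + 12*t - 36 - 7*sqrt(2)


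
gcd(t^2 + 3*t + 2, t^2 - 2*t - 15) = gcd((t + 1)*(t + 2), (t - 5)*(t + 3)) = 1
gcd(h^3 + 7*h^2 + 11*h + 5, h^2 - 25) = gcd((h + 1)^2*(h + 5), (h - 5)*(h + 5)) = h + 5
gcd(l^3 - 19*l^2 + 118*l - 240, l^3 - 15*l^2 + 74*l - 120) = l^2 - 11*l + 30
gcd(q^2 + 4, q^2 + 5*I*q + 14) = q - 2*I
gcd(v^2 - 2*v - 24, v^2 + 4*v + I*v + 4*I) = v + 4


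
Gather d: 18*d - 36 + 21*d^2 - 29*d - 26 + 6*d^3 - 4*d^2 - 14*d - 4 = 6*d^3 + 17*d^2 - 25*d - 66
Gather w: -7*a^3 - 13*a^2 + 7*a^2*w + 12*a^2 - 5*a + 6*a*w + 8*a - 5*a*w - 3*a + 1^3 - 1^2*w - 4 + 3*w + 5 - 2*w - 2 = -7*a^3 - a^2 + w*(7*a^2 + a)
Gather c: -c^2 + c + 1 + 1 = -c^2 + c + 2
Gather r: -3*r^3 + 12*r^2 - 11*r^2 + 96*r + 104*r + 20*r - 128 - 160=-3*r^3 + r^2 + 220*r - 288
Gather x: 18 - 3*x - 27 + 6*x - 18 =3*x - 27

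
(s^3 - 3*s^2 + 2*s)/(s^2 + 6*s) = (s^2 - 3*s + 2)/(s + 6)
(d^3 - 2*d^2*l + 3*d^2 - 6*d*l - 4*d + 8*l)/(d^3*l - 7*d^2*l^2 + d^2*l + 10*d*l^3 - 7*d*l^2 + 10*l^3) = (d^2 + 3*d - 4)/(l*(d^2 - 5*d*l + d - 5*l))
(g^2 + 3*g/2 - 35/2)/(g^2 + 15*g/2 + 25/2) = (2*g - 7)/(2*g + 5)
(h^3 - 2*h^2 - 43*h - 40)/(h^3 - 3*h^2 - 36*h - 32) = (h + 5)/(h + 4)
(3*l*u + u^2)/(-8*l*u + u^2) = (3*l + u)/(-8*l + u)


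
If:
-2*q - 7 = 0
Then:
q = -7/2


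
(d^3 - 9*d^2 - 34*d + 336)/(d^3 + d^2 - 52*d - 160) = (d^2 - d - 42)/(d^2 + 9*d + 20)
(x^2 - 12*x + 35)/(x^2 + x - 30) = (x - 7)/(x + 6)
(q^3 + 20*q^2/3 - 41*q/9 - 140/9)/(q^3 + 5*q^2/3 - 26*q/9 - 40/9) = (q + 7)/(q + 2)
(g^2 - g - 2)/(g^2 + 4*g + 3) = (g - 2)/(g + 3)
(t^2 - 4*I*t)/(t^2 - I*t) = (t - 4*I)/(t - I)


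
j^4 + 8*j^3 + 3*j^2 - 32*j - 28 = (j - 2)*(j + 1)*(j + 2)*(j + 7)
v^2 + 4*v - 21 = (v - 3)*(v + 7)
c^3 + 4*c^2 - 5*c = c*(c - 1)*(c + 5)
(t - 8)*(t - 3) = t^2 - 11*t + 24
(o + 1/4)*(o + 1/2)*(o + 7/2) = o^3 + 17*o^2/4 + 11*o/4 + 7/16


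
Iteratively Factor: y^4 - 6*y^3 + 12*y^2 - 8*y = (y - 2)*(y^3 - 4*y^2 + 4*y) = y*(y - 2)*(y^2 - 4*y + 4) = y*(y - 2)^2*(y - 2)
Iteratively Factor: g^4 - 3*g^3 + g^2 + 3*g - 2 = (g - 1)*(g^3 - 2*g^2 - g + 2) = (g - 1)^2*(g^2 - g - 2) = (g - 2)*(g - 1)^2*(g + 1)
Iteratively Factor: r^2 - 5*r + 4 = (r - 1)*(r - 4)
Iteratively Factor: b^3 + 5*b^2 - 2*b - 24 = (b - 2)*(b^2 + 7*b + 12) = (b - 2)*(b + 3)*(b + 4)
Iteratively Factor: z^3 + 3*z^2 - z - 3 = (z - 1)*(z^2 + 4*z + 3) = (z - 1)*(z + 1)*(z + 3)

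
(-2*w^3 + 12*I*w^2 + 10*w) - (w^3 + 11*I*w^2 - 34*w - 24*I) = -3*w^3 + I*w^2 + 44*w + 24*I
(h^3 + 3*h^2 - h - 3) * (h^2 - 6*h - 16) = h^5 - 3*h^4 - 35*h^3 - 45*h^2 + 34*h + 48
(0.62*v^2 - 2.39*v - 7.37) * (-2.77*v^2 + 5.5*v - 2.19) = -1.7174*v^4 + 10.0303*v^3 + 5.9121*v^2 - 35.3009*v + 16.1403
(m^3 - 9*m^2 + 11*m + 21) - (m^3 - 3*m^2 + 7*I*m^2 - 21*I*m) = -6*m^2 - 7*I*m^2 + 11*m + 21*I*m + 21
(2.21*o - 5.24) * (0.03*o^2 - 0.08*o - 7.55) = 0.0663*o^3 - 0.334*o^2 - 16.2663*o + 39.562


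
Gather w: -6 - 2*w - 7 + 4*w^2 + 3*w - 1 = 4*w^2 + w - 14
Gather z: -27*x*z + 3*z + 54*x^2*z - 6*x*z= z*(54*x^2 - 33*x + 3)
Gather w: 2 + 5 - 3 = 4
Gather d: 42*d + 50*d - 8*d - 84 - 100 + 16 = 84*d - 168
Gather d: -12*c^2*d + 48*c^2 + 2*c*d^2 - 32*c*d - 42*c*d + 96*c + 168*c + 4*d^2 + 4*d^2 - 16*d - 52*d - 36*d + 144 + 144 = 48*c^2 + 264*c + d^2*(2*c + 8) + d*(-12*c^2 - 74*c - 104) + 288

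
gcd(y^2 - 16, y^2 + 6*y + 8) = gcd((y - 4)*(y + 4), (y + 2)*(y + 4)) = y + 4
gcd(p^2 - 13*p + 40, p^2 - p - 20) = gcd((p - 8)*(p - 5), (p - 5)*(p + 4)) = p - 5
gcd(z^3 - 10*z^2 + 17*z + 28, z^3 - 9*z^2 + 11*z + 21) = z^2 - 6*z - 7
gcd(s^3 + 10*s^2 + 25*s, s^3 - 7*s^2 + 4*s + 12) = 1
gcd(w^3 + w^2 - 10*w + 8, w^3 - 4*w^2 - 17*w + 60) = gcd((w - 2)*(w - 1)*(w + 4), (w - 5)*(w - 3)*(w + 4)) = w + 4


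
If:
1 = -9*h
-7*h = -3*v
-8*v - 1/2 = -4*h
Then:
No Solution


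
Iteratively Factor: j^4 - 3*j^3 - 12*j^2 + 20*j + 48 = (j - 3)*(j^3 - 12*j - 16) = (j - 3)*(j + 2)*(j^2 - 2*j - 8) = (j - 4)*(j - 3)*(j + 2)*(j + 2)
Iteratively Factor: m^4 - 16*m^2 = (m - 4)*(m^3 + 4*m^2) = m*(m - 4)*(m^2 + 4*m) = m^2*(m - 4)*(m + 4)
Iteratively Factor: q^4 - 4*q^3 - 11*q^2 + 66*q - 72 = (q + 4)*(q^3 - 8*q^2 + 21*q - 18) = (q - 3)*(q + 4)*(q^2 - 5*q + 6) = (q - 3)^2*(q + 4)*(q - 2)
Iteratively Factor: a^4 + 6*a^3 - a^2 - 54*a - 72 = (a + 4)*(a^3 + 2*a^2 - 9*a - 18) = (a - 3)*(a + 4)*(a^2 + 5*a + 6) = (a - 3)*(a + 2)*(a + 4)*(a + 3)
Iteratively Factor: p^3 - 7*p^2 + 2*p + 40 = (p - 5)*(p^2 - 2*p - 8) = (p - 5)*(p + 2)*(p - 4)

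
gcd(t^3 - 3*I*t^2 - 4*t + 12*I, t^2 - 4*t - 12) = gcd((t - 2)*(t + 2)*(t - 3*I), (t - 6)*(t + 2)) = t + 2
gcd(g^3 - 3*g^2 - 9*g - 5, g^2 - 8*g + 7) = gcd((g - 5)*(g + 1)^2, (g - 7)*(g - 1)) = 1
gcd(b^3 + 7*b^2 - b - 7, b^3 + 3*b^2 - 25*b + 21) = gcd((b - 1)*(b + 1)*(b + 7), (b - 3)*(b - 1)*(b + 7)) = b^2 + 6*b - 7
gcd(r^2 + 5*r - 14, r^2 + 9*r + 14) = r + 7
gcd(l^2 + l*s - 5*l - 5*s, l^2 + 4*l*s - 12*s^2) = 1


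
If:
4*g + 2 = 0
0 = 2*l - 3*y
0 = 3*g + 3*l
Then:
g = -1/2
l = 1/2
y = 1/3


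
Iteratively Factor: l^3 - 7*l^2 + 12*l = (l - 4)*(l^2 - 3*l) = l*(l - 4)*(l - 3)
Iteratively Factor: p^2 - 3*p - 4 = (p + 1)*(p - 4)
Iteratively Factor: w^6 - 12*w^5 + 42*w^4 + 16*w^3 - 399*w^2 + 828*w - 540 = (w - 2)*(w^5 - 10*w^4 + 22*w^3 + 60*w^2 - 279*w + 270) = (w - 5)*(w - 2)*(w^4 - 5*w^3 - 3*w^2 + 45*w - 54) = (w - 5)*(w - 3)*(w - 2)*(w^3 - 2*w^2 - 9*w + 18) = (w - 5)*(w - 3)*(w - 2)*(w + 3)*(w^2 - 5*w + 6) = (w - 5)*(w - 3)*(w - 2)^2*(w + 3)*(w - 3)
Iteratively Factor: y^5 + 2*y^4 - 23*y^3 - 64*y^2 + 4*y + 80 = (y + 2)*(y^4 - 23*y^2 - 18*y + 40) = (y + 2)^2*(y^3 - 2*y^2 - 19*y + 20) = (y - 5)*(y + 2)^2*(y^2 + 3*y - 4) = (y - 5)*(y + 2)^2*(y + 4)*(y - 1)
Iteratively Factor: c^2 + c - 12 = (c - 3)*(c + 4)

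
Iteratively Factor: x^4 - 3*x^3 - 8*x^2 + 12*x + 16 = (x + 1)*(x^3 - 4*x^2 - 4*x + 16) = (x - 4)*(x + 1)*(x^2 - 4) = (x - 4)*(x + 1)*(x + 2)*(x - 2)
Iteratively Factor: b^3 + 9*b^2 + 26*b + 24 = (b + 2)*(b^2 + 7*b + 12) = (b + 2)*(b + 4)*(b + 3)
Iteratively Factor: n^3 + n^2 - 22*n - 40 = (n - 5)*(n^2 + 6*n + 8) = (n - 5)*(n + 4)*(n + 2)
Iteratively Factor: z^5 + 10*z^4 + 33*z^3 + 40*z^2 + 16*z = (z)*(z^4 + 10*z^3 + 33*z^2 + 40*z + 16) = z*(z + 1)*(z^3 + 9*z^2 + 24*z + 16) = z*(z + 1)*(z + 4)*(z^2 + 5*z + 4) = z*(z + 1)*(z + 4)^2*(z + 1)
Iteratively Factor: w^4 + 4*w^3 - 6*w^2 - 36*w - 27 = (w - 3)*(w^3 + 7*w^2 + 15*w + 9) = (w - 3)*(w + 3)*(w^2 + 4*w + 3) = (w - 3)*(w + 1)*(w + 3)*(w + 3)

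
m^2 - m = m*(m - 1)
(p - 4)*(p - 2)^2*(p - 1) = p^4 - 9*p^3 + 28*p^2 - 36*p + 16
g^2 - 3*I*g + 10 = (g - 5*I)*(g + 2*I)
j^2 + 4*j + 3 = (j + 1)*(j + 3)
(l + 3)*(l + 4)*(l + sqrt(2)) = l^3 + sqrt(2)*l^2 + 7*l^2 + 7*sqrt(2)*l + 12*l + 12*sqrt(2)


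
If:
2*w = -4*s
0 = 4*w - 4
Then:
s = -1/2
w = 1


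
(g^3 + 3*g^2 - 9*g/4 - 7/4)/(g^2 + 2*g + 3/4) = (2*g^2 + 5*g - 7)/(2*g + 3)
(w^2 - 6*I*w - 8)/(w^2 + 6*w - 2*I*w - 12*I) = (w - 4*I)/(w + 6)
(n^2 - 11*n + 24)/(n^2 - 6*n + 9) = (n - 8)/(n - 3)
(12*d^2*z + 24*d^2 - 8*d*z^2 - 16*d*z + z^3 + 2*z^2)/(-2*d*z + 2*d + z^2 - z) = (-6*d*z - 12*d + z^2 + 2*z)/(z - 1)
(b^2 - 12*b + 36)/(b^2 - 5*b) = (b^2 - 12*b + 36)/(b*(b - 5))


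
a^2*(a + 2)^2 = a^4 + 4*a^3 + 4*a^2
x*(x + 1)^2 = x^3 + 2*x^2 + x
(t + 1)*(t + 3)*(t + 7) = t^3 + 11*t^2 + 31*t + 21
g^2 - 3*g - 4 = (g - 4)*(g + 1)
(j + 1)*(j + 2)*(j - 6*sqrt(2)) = j^3 - 6*sqrt(2)*j^2 + 3*j^2 - 18*sqrt(2)*j + 2*j - 12*sqrt(2)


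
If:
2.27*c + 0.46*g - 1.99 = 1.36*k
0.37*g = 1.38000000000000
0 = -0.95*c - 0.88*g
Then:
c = -3.45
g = 3.73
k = -5.97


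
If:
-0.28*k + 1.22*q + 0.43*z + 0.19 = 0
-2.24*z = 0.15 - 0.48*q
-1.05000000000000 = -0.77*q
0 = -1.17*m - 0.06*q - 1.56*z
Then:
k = 6.97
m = -0.37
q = 1.36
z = 0.23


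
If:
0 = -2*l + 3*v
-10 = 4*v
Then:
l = -15/4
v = -5/2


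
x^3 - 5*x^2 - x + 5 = (x - 5)*(x - 1)*(x + 1)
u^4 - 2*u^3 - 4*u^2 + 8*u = u*(u - 2)^2*(u + 2)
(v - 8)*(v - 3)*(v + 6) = v^3 - 5*v^2 - 42*v + 144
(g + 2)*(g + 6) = g^2 + 8*g + 12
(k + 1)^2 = k^2 + 2*k + 1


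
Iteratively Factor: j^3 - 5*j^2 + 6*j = (j - 2)*(j^2 - 3*j) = (j - 3)*(j - 2)*(j)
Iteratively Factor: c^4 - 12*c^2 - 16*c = (c + 2)*(c^3 - 2*c^2 - 8*c) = c*(c + 2)*(c^2 - 2*c - 8) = c*(c - 4)*(c + 2)*(c + 2)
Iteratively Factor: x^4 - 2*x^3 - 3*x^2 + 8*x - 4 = (x - 1)*(x^3 - x^2 - 4*x + 4) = (x - 1)*(x + 2)*(x^2 - 3*x + 2) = (x - 1)^2*(x + 2)*(x - 2)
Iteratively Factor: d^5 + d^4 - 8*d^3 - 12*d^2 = (d)*(d^4 + d^3 - 8*d^2 - 12*d) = d*(d - 3)*(d^3 + 4*d^2 + 4*d) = d*(d - 3)*(d + 2)*(d^2 + 2*d) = d*(d - 3)*(d + 2)^2*(d)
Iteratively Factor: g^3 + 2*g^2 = (g)*(g^2 + 2*g) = g^2*(g + 2)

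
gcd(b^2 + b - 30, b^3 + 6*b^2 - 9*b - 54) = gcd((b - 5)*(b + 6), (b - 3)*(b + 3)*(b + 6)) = b + 6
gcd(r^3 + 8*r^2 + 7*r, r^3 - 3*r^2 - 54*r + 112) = r + 7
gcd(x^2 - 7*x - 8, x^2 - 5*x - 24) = x - 8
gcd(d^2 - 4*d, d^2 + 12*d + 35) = 1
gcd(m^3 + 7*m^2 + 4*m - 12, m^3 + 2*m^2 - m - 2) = m^2 + m - 2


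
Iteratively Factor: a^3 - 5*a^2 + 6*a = (a - 2)*(a^2 - 3*a) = a*(a - 2)*(a - 3)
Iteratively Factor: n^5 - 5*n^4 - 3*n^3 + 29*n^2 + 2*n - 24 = (n - 3)*(n^4 - 2*n^3 - 9*n^2 + 2*n + 8) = (n - 3)*(n - 1)*(n^3 - n^2 - 10*n - 8) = (n - 4)*(n - 3)*(n - 1)*(n^2 + 3*n + 2) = (n - 4)*(n - 3)*(n - 1)*(n + 2)*(n + 1)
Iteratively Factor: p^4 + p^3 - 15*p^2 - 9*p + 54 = (p + 3)*(p^3 - 2*p^2 - 9*p + 18) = (p - 3)*(p + 3)*(p^2 + p - 6) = (p - 3)*(p + 3)^2*(p - 2)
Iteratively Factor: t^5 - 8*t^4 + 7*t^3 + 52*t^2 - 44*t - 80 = (t - 2)*(t^4 - 6*t^3 - 5*t^2 + 42*t + 40) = (t - 2)*(t + 1)*(t^3 - 7*t^2 + 2*t + 40) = (t - 5)*(t - 2)*(t + 1)*(t^2 - 2*t - 8) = (t - 5)*(t - 2)*(t + 1)*(t + 2)*(t - 4)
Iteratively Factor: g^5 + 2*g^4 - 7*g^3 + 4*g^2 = (g)*(g^4 + 2*g^3 - 7*g^2 + 4*g) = g*(g - 1)*(g^3 + 3*g^2 - 4*g) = g^2*(g - 1)*(g^2 + 3*g - 4) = g^2*(g - 1)^2*(g + 4)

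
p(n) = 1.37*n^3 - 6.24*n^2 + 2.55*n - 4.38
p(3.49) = -13.25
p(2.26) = -14.67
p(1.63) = -10.87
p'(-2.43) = 57.15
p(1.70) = -11.35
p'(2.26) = -4.66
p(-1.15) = -17.65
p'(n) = 4.11*n^2 - 12.48*n + 2.55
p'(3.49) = 9.06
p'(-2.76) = 68.30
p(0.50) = -4.49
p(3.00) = -15.90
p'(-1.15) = 22.34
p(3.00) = -15.90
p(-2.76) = -87.76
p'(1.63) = -6.87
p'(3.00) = 2.10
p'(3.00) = 2.10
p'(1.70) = -6.79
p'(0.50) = -2.66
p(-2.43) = -67.08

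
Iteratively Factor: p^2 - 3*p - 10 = (p - 5)*(p + 2)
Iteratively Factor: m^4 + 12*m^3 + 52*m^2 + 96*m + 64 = (m + 4)*(m^3 + 8*m^2 + 20*m + 16) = (m + 2)*(m + 4)*(m^2 + 6*m + 8) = (m + 2)^2*(m + 4)*(m + 4)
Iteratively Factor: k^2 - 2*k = (k)*(k - 2)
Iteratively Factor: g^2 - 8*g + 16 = (g - 4)*(g - 4)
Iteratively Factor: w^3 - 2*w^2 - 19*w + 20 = (w + 4)*(w^2 - 6*w + 5) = (w - 1)*(w + 4)*(w - 5)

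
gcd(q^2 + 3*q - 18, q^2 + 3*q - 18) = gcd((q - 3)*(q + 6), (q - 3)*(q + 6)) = q^2 + 3*q - 18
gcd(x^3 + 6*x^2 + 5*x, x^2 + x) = x^2 + x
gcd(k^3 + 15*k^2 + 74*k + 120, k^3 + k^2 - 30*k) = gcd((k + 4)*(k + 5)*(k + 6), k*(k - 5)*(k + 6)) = k + 6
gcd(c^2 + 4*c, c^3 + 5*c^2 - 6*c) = c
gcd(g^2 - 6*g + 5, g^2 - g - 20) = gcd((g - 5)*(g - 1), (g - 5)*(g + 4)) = g - 5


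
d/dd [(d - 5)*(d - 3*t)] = 2*d - 3*t - 5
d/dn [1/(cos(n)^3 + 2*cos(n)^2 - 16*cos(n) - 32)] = (3*cos(n)^2 + 4*cos(n) - 16)*sin(n)/(cos(n)^3 + 2*cos(n)^2 - 16*cos(n) - 32)^2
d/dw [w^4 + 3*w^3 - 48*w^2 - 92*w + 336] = 4*w^3 + 9*w^2 - 96*w - 92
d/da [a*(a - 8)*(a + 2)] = 3*a^2 - 12*a - 16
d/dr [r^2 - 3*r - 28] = 2*r - 3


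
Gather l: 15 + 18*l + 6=18*l + 21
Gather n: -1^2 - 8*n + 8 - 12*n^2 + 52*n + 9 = -12*n^2 + 44*n + 16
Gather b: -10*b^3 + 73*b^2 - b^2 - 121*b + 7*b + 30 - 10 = -10*b^3 + 72*b^2 - 114*b + 20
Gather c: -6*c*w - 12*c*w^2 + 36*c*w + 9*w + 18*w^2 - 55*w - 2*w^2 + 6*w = c*(-12*w^2 + 30*w) + 16*w^2 - 40*w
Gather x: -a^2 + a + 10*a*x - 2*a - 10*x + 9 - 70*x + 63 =-a^2 - a + x*(10*a - 80) + 72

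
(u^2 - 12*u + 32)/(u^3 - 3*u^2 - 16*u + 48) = (u - 8)/(u^2 + u - 12)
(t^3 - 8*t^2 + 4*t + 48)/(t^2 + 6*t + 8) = (t^2 - 10*t + 24)/(t + 4)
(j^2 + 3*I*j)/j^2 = (j + 3*I)/j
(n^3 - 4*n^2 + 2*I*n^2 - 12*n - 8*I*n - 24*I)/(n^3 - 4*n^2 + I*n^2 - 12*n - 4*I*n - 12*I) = (n + 2*I)/(n + I)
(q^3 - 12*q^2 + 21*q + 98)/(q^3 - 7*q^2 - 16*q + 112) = (q^2 - 5*q - 14)/(q^2 - 16)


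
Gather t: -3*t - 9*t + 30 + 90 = 120 - 12*t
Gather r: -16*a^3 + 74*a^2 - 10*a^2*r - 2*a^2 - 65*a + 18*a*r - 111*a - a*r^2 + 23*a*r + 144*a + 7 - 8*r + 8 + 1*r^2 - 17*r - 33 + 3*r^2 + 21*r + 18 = -16*a^3 + 72*a^2 - 32*a + r^2*(4 - a) + r*(-10*a^2 + 41*a - 4)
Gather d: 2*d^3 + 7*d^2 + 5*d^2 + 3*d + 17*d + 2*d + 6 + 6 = 2*d^3 + 12*d^2 + 22*d + 12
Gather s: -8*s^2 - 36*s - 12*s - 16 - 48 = -8*s^2 - 48*s - 64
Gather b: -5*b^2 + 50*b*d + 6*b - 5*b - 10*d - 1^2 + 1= -5*b^2 + b*(50*d + 1) - 10*d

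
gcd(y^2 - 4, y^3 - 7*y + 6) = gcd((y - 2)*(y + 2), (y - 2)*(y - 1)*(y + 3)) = y - 2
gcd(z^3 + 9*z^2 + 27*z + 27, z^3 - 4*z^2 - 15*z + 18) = z + 3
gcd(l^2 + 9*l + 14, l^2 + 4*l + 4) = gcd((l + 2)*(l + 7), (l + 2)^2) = l + 2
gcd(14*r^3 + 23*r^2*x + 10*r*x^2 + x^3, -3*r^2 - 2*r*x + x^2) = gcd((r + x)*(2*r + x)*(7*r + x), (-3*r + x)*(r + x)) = r + x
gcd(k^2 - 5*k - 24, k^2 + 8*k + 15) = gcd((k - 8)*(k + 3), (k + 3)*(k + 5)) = k + 3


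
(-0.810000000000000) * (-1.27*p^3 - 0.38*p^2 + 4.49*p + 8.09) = 1.0287*p^3 + 0.3078*p^2 - 3.6369*p - 6.5529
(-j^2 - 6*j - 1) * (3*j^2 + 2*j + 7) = -3*j^4 - 20*j^3 - 22*j^2 - 44*j - 7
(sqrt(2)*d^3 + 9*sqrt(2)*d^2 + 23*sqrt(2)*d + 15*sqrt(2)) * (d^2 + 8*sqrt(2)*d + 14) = sqrt(2)*d^5 + 9*sqrt(2)*d^4 + 16*d^4 + 37*sqrt(2)*d^3 + 144*d^3 + 141*sqrt(2)*d^2 + 368*d^2 + 240*d + 322*sqrt(2)*d + 210*sqrt(2)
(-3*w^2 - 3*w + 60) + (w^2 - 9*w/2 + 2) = -2*w^2 - 15*w/2 + 62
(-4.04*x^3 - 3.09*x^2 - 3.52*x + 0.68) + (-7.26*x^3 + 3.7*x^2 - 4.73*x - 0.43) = -11.3*x^3 + 0.61*x^2 - 8.25*x + 0.25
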